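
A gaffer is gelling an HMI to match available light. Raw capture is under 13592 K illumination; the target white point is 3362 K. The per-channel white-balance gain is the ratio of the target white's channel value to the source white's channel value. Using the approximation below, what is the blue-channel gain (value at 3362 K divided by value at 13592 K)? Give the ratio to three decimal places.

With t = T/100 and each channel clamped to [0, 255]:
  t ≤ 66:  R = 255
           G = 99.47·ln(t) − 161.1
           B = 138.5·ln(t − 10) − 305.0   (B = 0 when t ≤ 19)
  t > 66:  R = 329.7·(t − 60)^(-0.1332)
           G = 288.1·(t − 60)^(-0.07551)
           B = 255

0.521

At 13592 K (t = 135.92):
  B = 255 by definition for t > 66.
At 3362 K (t = 33.62):
  B = 138.5·ln(33.62 − 10) − 305.0 = 138.5·ln 23.62 − 305.0 = 138.5·3.1621 − 305.0 = 132.950.
Gain = 132.950 / 255.000 = 0.5214 → 0.521.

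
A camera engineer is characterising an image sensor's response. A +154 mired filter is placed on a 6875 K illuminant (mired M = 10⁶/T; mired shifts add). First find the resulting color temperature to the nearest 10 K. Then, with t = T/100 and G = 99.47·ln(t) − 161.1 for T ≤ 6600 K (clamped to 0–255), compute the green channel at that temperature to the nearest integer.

188

M_in = 10⁶/6875 = 145.45; M_out = 145.45 + (+154) = 299.45.
T_out = 10⁶/299.45 = 3339.4 K → 3340 K; t = 33.4.
G = 99.47·ln 33.4 − 161.1 = 99.47·3.5086 − 161.1 = 187.896.
Rounded: 188.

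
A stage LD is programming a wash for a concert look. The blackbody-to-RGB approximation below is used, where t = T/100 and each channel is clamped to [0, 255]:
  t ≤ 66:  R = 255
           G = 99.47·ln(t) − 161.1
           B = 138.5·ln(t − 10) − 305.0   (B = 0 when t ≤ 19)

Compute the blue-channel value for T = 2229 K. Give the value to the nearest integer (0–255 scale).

42

t = 2229/100 = 22.29; the t ≤ 66 branch applies.
B = 138.5·ln(22.29 − 10) − 305.0 = 138.5·ln 12.29 − 305.0 = 138.5·2.5088 − 305.0 = 42.467.
Rounded: 42.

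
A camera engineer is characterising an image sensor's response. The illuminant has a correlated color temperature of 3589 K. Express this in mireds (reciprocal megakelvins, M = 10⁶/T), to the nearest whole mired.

279 mireds

M = 10⁶ / 3589 = 278.629 → 279 mireds.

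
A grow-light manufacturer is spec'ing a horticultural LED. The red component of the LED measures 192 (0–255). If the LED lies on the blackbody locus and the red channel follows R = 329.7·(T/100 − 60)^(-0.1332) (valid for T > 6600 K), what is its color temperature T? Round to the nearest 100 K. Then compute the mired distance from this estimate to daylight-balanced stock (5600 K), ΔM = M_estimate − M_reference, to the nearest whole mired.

-94 mireds

(t − 60)^(-0.1332) = 192/329.7 = 0.58235.
t − 60 = 0.58235^(1/-0.1332) = 0.58235^(-7.508) = 57.929, so t = 117.929.
T = 100·t = 11793 K → 11800 K to the nearest 100 K.
M_estimate = 10⁶/11800 = 84.75; M_reference = 10⁶/5600 = 178.57.
ΔM = 84.75 − 178.57 = -93.83 → -94 mireds.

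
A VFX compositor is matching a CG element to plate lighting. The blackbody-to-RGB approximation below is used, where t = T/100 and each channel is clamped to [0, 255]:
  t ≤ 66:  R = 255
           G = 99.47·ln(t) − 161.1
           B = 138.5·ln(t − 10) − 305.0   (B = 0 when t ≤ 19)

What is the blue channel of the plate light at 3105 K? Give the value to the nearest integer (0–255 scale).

t = 3105/100 = 31.05; the t ≤ 66 branch applies.
B = 138.5·ln(31.05 − 10) − 305.0 = 138.5·ln 21.05 − 305.0 = 138.5·3.0469 − 305.0 = 116.996.
Rounded: 117.

117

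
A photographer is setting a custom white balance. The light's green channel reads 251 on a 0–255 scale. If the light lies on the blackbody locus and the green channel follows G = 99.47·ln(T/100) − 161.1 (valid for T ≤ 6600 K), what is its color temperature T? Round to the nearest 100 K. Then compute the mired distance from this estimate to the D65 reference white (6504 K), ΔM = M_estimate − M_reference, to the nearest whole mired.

ln t = (251 + 161.1) / 99.47 = 4.1430.
t = e^4.1430 = 62.989.
T = 100·t = 6299 K → 6300 K to the nearest 100 K.
M_estimate = 10⁶/6300 = 158.73; M_reference = 10⁶/6504 = 153.75.
ΔM = 158.73 − 153.75 = 4.98 → +5 mireds.

+5 mireds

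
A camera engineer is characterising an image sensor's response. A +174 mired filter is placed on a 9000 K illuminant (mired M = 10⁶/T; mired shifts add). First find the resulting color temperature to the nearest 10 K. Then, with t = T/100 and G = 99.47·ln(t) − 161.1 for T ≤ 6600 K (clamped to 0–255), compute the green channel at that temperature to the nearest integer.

193

M_in = 10⁶/9000 = 111.11; M_out = 111.11 + (+174) = 285.11.
T_out = 10⁶/285.11 = 3507.4 K → 3510 K; t = 35.1.
G = 99.47·ln 35.1 − 161.1 = 99.47·3.5582 − 161.1 = 192.834.
Rounded: 193.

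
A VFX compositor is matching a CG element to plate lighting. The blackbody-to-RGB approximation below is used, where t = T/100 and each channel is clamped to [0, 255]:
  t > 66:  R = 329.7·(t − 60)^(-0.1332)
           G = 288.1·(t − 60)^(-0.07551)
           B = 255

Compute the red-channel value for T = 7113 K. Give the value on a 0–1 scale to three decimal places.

0.938

t = 7113/100 = 71.13; the t > 66 branch applies.
R = 329.7·(71.13 − 60)^(-0.1332) = 329.7·11.13^(-0.1332) = 329.7·0.72545 = 239.181.
On a 0–1 scale: 239.181/255 = 0.9380 → 0.938.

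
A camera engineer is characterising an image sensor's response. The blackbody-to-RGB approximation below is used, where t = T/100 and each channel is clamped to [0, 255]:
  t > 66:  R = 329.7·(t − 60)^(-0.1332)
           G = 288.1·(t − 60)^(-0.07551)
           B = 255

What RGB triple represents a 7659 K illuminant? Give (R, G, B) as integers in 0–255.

(227, 233, 255)

t = 7659/100 = 76.59; the t > 66 branch applies.
R = 329.7·(76.59 − 60)^(-0.1332) = 329.7·16.59^(-0.1332) = 329.7·0.68789 = 226.796.
G = 288.1·(76.59 − 60)^(-0.07551) = 288.1·16.59^(-0.07551) = 288.1·0.80889 = 233.041.
B = 255 by definition for t > 66.
Rounded: (227, 233, 255).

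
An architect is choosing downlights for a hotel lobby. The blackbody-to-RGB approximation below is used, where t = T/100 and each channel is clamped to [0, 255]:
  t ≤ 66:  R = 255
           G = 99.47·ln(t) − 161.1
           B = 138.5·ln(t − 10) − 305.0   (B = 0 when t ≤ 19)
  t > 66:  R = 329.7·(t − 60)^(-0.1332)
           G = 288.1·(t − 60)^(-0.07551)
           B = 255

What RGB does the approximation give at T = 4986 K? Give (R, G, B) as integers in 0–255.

t = 4986/100 = 49.86; the t ≤ 66 branch applies.
R = 255 by definition for t ≤ 66.
G = 99.47·ln 49.86 − 161.1 = 99.47·3.9092 − 161.1 = 227.750.
B = 138.5·ln(49.86 − 10) − 305.0 = 138.5·ln 39.86 − 305.0 = 138.5·3.6854 − 305.0 = 205.424.
Rounded: (255, 228, 205).

(255, 228, 205)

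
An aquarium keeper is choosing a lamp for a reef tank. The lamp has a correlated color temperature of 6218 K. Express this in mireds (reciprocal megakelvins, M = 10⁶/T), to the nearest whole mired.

161 mireds

M = 10⁶ / 6218 = 160.823 → 161 mireds.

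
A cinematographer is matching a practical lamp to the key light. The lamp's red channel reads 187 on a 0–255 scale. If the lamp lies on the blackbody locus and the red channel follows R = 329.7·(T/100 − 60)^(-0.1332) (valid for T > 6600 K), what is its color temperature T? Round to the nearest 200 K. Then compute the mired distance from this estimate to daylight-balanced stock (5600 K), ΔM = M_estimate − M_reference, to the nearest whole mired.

(t − 60)^(-0.1332) = 187/329.7 = 0.56718.
t − 60 = 0.56718^(1/-0.1332) = 0.56718^(-7.508) = 70.620, so t = 130.620.
T = 100·t = 13062 K → 13000 K to the nearest 200 K.
M_estimate = 10⁶/13000 = 76.92; M_reference = 10⁶/5600 = 178.57.
ΔM = 76.92 − 178.57 = -101.65 → -102 mireds.

-102 mireds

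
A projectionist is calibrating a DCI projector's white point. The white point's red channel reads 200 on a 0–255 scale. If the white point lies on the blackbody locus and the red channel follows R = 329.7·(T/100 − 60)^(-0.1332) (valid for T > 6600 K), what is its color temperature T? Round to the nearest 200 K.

(t − 60)^(-0.1332) = 200/329.7 = 0.60661.
t − 60 = 0.60661^(1/-0.1332) = 0.60661^(-7.508) = 42.638, so t = 102.638.
T = 100·t = 10264 K → 10200 K to the nearest 200 K.

10200 K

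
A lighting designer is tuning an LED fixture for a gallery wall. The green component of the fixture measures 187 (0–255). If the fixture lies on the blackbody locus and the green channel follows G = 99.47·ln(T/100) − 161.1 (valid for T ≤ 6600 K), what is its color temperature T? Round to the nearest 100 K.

ln t = (187 + 161.1) / 99.47 = 3.4995.
t = e^3.4995 = 33.100.
T = 100·t = 3310 K → 3300 K to the nearest 100 K.

3300 K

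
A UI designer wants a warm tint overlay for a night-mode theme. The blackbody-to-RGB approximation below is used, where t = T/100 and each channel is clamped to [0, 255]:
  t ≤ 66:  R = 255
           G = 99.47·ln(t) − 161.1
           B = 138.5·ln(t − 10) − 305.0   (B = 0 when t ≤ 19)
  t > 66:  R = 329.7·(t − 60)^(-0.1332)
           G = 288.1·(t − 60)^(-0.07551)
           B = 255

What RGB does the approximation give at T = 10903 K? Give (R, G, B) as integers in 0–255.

t = 10903/100 = 109.03; the t > 66 branch applies.
R = 329.7·(109.03 − 60)^(-0.1332) = 329.7·49.03^(-0.1332) = 329.7·0.59543 = 196.313.
G = 288.1·(109.03 − 60)^(-0.07551) = 288.1·49.03^(-0.07551) = 288.1·0.74534 = 214.732.
B = 255 by definition for t > 66.
Rounded: (196, 215, 255).

(196, 215, 255)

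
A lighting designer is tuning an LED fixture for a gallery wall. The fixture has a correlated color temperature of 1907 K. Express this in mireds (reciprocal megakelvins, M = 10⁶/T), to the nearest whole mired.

M = 10⁶ / 1907 = 524.384 → 524 mireds.

524 mireds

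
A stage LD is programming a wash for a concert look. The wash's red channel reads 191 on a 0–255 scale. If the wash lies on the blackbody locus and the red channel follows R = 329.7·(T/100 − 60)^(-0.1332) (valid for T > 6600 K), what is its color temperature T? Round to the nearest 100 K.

(t − 60)^(-0.1332) = 191/329.7 = 0.57931.
t − 60 = 0.57931^(1/-0.1332) = 0.57931^(-7.508) = 60.245, so t = 120.245.
T = 100·t = 12025 K → 12000 K to the nearest 100 K.

12000 K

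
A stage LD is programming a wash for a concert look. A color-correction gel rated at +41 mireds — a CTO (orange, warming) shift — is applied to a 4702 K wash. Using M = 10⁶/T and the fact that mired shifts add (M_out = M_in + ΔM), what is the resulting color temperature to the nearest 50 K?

3950 K

M_in = 10⁶/4702 = 212.68 mireds.
M_out = 212.68 + (+41) = 253.68 mireds.
T_out = 10⁶/253.68 = 3942.0 K → 3950 K.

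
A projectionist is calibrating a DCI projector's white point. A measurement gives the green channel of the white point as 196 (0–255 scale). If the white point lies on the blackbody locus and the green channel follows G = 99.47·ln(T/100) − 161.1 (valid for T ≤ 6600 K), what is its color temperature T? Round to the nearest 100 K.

ln t = (196 + 161.1) / 99.47 = 3.5900.
t = e^3.5900 = 36.235.
T = 100·t = 3624 K → 3600 K to the nearest 100 K.

3600 K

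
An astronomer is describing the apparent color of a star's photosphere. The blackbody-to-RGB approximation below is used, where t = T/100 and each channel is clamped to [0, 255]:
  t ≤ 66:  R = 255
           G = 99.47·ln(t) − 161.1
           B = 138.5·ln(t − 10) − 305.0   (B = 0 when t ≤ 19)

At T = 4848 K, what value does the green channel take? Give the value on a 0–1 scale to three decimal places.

t = 4848/100 = 48.48; the t ≤ 66 branch applies.
G = 99.47·ln 48.48 − 161.1 = 99.47·3.8812 − 161.1 = 224.958.
On a 0–1 scale: 224.958/255 = 0.8822 → 0.882.

0.882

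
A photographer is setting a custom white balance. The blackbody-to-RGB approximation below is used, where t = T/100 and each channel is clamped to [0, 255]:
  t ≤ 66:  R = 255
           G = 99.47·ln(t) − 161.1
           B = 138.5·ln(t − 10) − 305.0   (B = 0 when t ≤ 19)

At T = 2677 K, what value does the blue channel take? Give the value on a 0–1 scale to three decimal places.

t = 2677/100 = 26.77; the t ≤ 66 branch applies.
B = 138.5·ln(26.77 − 10) − 305.0 = 138.5·ln 16.77 − 305.0 = 138.5·2.8196 − 305.0 = 85.513.
On a 0–1 scale: 85.513/255 = 0.3353 → 0.335.

0.335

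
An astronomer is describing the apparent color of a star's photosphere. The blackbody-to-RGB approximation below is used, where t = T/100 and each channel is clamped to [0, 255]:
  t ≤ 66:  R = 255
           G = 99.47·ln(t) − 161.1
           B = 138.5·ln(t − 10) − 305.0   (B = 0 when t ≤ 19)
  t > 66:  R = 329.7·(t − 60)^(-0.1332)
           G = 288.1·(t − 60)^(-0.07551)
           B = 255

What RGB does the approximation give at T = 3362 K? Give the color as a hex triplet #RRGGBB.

t = 3362/100 = 33.62; the t ≤ 66 branch applies.
R = 255 by definition for t ≤ 66.
G = 99.47·ln 33.62 − 161.1 = 99.47·3.5151 − 161.1 = 188.549.
B = 138.5·ln(33.62 − 10) − 305.0 = 138.5·ln 23.62 − 305.0 = 138.5·3.1621 − 305.0 = 132.950.
Rounded: (255, 189, 133).
In hex: #FFBD85.

#FFBD85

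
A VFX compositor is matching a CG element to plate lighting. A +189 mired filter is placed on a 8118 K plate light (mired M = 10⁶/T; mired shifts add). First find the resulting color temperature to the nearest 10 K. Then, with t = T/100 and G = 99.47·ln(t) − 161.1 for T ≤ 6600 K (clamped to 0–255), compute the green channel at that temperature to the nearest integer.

M_in = 10⁶/8118 = 123.18; M_out = 123.18 + (+189) = 312.18.
T_out = 10⁶/312.18 = 3203.2 K → 3200 K; t = 32.
G = 99.47·ln 32 − 161.1 = 99.47·3.4657 − 161.1 = 183.637.
Rounded: 184.

184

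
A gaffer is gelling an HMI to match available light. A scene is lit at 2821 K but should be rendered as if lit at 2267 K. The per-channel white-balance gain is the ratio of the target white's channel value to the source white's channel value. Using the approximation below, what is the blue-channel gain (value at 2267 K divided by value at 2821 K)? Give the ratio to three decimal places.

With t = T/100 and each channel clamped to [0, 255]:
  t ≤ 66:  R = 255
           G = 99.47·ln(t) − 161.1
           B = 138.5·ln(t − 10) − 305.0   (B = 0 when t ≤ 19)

At 2821 K (t = 28.21):
  B = 138.5·ln(28.21 − 10) − 305.0 = 138.5·ln 18.21 − 305.0 = 138.5·2.9020 − 305.0 = 96.923.
At 2267 K (t = 22.67):
  B = 138.5·ln(22.67 − 10) − 305.0 = 138.5·ln 12.67 − 305.0 = 138.5·2.5392 − 305.0 = 46.684.
Gain = 46.684 / 96.923 = 0.4817 → 0.482.

0.482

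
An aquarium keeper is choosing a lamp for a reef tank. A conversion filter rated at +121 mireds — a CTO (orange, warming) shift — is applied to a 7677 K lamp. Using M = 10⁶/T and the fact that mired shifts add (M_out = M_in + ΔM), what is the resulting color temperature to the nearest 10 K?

M_in = 10⁶/7677 = 130.26 mireds.
M_out = 130.26 + (+121) = 251.26 mireds.
T_out = 10⁶/251.26 = 3980.0 K → 3980 K.

3980 K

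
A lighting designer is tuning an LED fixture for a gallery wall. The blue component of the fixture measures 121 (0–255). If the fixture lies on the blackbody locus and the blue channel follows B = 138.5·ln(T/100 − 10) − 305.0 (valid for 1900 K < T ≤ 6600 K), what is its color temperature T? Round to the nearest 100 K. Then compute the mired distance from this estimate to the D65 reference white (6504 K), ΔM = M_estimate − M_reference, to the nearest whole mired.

ln(t − 10) = (121 + 305.0) / 138.5 = 3.0758.
t − 10 = e^3.0758 = 21.667, so t = 31.667.
T = 100·t = 3167 K → 3200 K to the nearest 100 K.
M_estimate = 10⁶/3200 = 312.50; M_reference = 10⁶/6504 = 153.75.
ΔM = 312.50 − 153.75 = 158.75 → +159 mireds.

+159 mireds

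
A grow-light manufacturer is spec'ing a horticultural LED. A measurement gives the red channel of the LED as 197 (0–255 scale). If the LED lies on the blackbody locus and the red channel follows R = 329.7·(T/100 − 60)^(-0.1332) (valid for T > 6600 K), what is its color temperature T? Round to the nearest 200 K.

(t − 60)^(-0.1332) = 197/329.7 = 0.59751.
t − 60 = 0.59751^(1/-0.1332) = 0.59751^(-7.508) = 47.761, so t = 107.761.
T = 100·t = 10776 K → 10800 K to the nearest 200 K.

10800 K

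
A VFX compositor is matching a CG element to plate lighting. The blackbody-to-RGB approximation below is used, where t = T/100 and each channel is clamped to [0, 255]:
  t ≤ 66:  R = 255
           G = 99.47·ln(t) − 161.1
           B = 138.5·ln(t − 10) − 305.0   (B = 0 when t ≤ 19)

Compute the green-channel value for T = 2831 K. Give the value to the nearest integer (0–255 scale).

171

t = 2831/100 = 28.31; the t ≤ 66 branch applies.
G = 99.47·ln 28.31 − 161.1 = 99.47·3.3432 − 161.1 = 171.450.
Rounded: 171.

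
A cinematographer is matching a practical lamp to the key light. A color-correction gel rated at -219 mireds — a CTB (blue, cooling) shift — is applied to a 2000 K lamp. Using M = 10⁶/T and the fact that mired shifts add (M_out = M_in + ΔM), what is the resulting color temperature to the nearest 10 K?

M_in = 10⁶/2000 = 500.00 mireds.
M_out = 500.00 + (-219) = 281.00 mireds.
T_out = 10⁶/281.00 = 3558.7 K → 3560 K.

3560 K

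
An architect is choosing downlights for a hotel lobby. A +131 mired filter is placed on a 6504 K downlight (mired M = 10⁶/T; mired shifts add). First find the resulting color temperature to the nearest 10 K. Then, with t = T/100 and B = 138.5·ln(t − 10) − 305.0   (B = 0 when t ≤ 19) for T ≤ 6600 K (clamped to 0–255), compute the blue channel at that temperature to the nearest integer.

141

M_in = 10⁶/6504 = 153.75; M_out = 153.75 + (+131) = 284.75.
T_out = 10⁶/284.75 = 3511.8 K → 3510 K; t = 35.1.
B = 138.5·ln(35.1 − 10) − 305.0 = 138.5·ln 25.1 − 305.0 = 138.5·3.2229 − 305.0 = 141.367.
Rounded: 141.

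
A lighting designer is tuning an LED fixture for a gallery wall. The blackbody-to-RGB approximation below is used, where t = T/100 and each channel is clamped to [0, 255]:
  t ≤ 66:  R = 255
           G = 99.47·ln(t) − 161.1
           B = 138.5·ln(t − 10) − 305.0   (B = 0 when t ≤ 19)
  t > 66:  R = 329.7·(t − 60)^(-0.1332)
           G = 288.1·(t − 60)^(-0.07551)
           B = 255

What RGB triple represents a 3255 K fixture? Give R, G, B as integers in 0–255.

R=255, G=185, B=127

t = 3255/100 = 32.55; the t ≤ 66 branch applies.
R = 255 by definition for t ≤ 66.
G = 99.47·ln 32.55 − 161.1 = 99.47·3.4828 − 161.1 = 185.332.
B = 138.5·ln(32.55 − 10) − 305.0 = 138.5·ln 22.55 − 305.0 = 138.5·3.1157 − 305.0 = 126.529.
Rounded: (255, 185, 127).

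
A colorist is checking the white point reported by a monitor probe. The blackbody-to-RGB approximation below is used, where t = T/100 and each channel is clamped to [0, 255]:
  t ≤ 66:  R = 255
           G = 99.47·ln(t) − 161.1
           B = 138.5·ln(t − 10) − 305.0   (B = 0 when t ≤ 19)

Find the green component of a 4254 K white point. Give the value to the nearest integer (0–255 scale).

t = 4254/100 = 42.54; the t ≤ 66 branch applies.
G = 99.47·ln 42.54 − 161.1 = 99.47·3.7504 − 161.1 = 211.957.
Rounded: 212.

212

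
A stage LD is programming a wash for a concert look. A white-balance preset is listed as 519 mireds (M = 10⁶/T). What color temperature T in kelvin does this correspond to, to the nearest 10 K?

1930 K

T = 10⁶ / 519 = 1926.78 K → 1930 K.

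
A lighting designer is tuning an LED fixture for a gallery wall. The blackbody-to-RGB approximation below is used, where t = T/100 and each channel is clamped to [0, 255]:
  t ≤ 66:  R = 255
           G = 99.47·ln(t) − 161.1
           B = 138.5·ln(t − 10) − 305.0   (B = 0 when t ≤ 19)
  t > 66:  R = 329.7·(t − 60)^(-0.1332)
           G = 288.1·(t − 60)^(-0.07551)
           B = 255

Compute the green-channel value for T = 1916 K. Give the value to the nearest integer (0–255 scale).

133

t = 1916/100 = 19.16; the t ≤ 66 branch applies.
G = 99.47·ln 19.16 − 161.1 = 99.47·2.9528 − 161.1 = 132.617.
Rounded: 133.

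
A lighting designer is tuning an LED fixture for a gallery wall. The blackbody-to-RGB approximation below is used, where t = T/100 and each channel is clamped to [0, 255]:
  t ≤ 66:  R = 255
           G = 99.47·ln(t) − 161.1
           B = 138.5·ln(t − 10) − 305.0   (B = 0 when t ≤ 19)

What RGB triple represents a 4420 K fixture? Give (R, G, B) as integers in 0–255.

t = 4420/100 = 44.2; the t ≤ 66 branch applies.
R = 255 by definition for t ≤ 66.
G = 99.47·ln 44.2 − 161.1 = 99.47·3.7887 − 161.1 = 215.764.
B = 138.5·ln(44.2 − 10) − 305.0 = 138.5·ln 34.2 − 305.0 = 138.5·3.5322 − 305.0 = 184.213.
Rounded: (255, 216, 184).

(255, 216, 184)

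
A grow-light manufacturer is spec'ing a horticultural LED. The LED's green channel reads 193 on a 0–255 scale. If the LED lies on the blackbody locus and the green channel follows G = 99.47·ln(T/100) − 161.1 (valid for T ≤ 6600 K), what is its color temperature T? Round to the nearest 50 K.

ln t = (193 + 161.1) / 99.47 = 3.5599.
t = e^3.5599 = 35.159.
T = 100·t = 3516 K → 3500 K to the nearest 50 K.

3500 K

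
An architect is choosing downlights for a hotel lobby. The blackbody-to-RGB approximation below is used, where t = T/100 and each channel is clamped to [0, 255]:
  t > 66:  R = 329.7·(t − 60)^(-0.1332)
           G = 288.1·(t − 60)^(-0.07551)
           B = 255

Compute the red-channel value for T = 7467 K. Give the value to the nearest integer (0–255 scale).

t = 7467/100 = 74.67; the t > 66 branch applies.
R = 329.7·(74.67 − 60)^(-0.1332) = 329.7·14.67^(-0.1332) = 329.7·0.69925 = 230.542.
Rounded: 231.

231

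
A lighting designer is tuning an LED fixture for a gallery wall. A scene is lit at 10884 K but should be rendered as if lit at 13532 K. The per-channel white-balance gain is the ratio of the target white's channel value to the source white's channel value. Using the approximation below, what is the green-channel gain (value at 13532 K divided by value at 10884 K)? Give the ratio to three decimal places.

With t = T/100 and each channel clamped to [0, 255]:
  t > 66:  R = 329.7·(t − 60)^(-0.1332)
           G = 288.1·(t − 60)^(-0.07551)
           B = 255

0.968

At 10884 K (t = 108.84):
  G = 288.1·(108.84 − 60)^(-0.07551) = 288.1·48.84^(-0.07551) = 288.1·0.74556 = 214.795.
At 13532 K (t = 135.32):
  G = 288.1·(135.32 − 60)^(-0.07551) = 288.1·75.32^(-0.07551) = 288.1·0.72156 = 207.882.
Gain = 207.882 / 214.795 = 0.9678 → 0.968.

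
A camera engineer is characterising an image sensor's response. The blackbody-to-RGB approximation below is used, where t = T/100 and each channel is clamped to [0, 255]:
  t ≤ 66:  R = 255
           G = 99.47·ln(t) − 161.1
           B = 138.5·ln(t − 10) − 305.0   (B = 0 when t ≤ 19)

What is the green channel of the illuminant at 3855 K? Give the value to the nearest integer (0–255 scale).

202

t = 3855/100 = 38.55; the t ≤ 66 branch applies.
G = 99.47·ln 38.55 − 161.1 = 99.47·3.6520 − 161.1 = 202.160.
Rounded: 202.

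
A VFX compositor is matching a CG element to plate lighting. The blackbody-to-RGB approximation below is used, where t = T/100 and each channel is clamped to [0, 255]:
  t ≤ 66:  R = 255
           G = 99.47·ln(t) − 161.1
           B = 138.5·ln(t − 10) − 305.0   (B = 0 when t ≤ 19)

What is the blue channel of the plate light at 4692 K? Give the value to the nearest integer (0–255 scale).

t = 4692/100 = 46.92; the t ≤ 66 branch applies.
B = 138.5·ln(46.92 − 10) − 305.0 = 138.5·ln 36.92 − 305.0 = 138.5·3.6088 − 305.0 = 194.812.
Rounded: 195.

195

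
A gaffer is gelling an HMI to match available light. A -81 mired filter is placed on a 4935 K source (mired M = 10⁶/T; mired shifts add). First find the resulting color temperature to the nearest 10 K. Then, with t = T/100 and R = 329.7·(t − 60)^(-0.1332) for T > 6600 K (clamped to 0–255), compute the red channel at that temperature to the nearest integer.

M_in = 10⁶/4935 = 202.63; M_out = 202.63 + (-81) = 121.63.
T_out = 10⁶/121.63 = 8221.4 K → 8220 K; t = 82.2.
R = 329.7·(82.2 − 60)^(-0.1332) = 329.7·22.2^(-0.1332) = 329.7·0.66171 = 218.165.
Rounded: 218.

218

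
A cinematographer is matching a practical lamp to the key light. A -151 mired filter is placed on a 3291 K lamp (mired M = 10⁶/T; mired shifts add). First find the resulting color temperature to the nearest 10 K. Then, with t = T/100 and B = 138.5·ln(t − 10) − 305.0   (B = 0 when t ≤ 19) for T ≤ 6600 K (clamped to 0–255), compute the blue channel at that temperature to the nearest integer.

251

M_in = 10⁶/3291 = 303.86; M_out = 303.86 + (-151) = 152.86.
T_out = 10⁶/152.86 = 6542.0 K → 6540 K; t = 65.4.
B = 138.5·ln(65.4 − 10) − 305.0 = 138.5·ln 55.4 − 305.0 = 138.5·4.0146 − 305.0 = 251.019.
Rounded: 251.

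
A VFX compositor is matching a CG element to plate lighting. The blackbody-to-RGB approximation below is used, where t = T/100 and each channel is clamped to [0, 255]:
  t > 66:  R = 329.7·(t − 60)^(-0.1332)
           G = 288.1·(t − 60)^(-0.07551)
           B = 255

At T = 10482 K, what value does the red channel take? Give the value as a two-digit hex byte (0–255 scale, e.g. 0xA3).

t = 10482/100 = 104.82; the t > 66 branch applies.
R = 329.7·(104.82 − 60)^(-0.1332) = 329.7·44.82^(-0.1332) = 329.7·0.60259 = 198.675.
Rounded: 199; in hex, 0xC7.

0xC7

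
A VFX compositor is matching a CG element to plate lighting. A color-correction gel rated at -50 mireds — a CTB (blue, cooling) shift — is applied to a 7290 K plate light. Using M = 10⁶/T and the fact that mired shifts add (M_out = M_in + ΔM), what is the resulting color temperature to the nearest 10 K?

11470 K

M_in = 10⁶/7290 = 137.17 mireds.
M_out = 137.17 + (-50) = 87.17 mireds.
T_out = 10⁶/87.17 = 11471.3 K → 11470 K.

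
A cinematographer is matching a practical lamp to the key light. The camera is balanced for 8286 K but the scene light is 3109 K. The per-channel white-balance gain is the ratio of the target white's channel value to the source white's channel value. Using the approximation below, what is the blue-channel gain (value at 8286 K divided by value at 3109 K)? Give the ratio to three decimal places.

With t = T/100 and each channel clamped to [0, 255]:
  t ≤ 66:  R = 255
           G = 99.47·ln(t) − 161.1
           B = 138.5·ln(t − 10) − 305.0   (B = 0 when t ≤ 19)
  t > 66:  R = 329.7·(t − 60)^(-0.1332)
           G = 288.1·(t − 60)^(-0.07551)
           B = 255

At 3109 K (t = 31.09):
  B = 138.5·ln(31.09 − 10) − 305.0 = 138.5·ln 21.09 − 305.0 = 138.5·3.0488 − 305.0 = 117.259.
At 8286 K (t = 82.86):
  B = 255 by definition for t > 66.
Gain = 255.000 / 117.259 = 2.1747 → 2.175.

2.175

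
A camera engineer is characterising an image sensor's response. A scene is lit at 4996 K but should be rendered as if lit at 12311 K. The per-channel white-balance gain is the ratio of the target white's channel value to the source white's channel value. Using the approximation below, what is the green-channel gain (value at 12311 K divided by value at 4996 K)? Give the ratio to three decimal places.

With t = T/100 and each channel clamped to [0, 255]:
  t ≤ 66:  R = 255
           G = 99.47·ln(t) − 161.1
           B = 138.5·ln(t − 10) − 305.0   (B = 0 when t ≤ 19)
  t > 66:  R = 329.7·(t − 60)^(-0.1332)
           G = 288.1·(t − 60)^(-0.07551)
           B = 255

0.924

At 4996 K (t = 49.96):
  G = 99.47·ln 49.96 − 161.1 = 99.47·3.9112 − 161.1 = 227.949.
At 12311 K (t = 123.11):
  G = 288.1·(123.11 − 60)^(-0.07551) = 288.1·63.11^(-0.07551) = 288.1·0.73126 = 210.677.
Gain = 210.677 / 227.949 = 0.9242 → 0.924.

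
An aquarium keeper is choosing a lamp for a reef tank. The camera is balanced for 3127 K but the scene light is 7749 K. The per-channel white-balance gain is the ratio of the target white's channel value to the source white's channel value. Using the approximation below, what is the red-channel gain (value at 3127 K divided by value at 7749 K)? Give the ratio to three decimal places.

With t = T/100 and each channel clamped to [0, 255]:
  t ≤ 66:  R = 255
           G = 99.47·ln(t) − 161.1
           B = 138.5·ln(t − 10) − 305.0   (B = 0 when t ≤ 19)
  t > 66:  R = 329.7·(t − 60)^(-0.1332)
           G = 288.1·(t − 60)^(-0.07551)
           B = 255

At 7749 K (t = 77.49):
  R = 329.7·(77.49 − 60)^(-0.1332) = 329.7·17.49^(-0.1332) = 329.7·0.68306 = 225.206.
At 3127 K (t = 31.27):
  R = 255 by definition for t ≤ 66.
Gain = 255.000 / 225.206 = 1.1323 → 1.132.

1.132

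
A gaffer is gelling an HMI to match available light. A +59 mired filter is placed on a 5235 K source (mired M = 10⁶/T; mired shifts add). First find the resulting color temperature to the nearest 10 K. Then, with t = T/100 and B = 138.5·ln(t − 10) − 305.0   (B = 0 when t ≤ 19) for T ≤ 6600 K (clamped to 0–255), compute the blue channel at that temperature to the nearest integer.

166

M_in = 10⁶/5235 = 191.02; M_out = 191.02 + (+59) = 250.02.
T_out = 10⁶/250.02 = 3999.6 K → 4000 K; t = 40.
B = 138.5·ln(40 − 10) − 305.0 = 138.5·ln 30 − 305.0 = 138.5·3.4012 − 305.0 = 166.066.
Rounded: 166.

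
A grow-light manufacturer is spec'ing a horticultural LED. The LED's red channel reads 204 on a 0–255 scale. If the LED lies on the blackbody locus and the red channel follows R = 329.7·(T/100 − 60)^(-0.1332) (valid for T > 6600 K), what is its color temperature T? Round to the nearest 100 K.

9700 K

(t − 60)^(-0.1332) = 204/329.7 = 0.61874.
t − 60 = 0.61874^(1/-0.1332) = 0.61874^(-7.508) = 36.748, so t = 96.748.
T = 100·t = 9675 K → 9700 K to the nearest 100 K.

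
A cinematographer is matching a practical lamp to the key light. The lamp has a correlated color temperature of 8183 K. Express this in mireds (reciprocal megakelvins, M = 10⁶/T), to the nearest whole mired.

M = 10⁶ / 8183 = 122.205 → 122 mireds.

122 mireds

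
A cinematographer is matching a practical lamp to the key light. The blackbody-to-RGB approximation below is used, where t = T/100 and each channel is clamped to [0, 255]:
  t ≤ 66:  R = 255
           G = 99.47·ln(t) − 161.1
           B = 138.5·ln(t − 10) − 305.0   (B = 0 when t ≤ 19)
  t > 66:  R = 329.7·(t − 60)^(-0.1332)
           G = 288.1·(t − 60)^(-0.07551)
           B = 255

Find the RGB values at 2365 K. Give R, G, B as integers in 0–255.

t = 2365/100 = 23.65; the t ≤ 66 branch applies.
R = 255 by definition for t ≤ 66.
G = 99.47·ln 23.65 − 161.1 = 99.47·3.1634 − 161.1 = 153.560.
B = 138.5·ln(23.65 − 10) − 305.0 = 138.5·ln 13.65 − 305.0 = 138.5·2.6137 − 305.0 = 57.003.
Rounded: (255, 154, 57).

R=255, G=154, B=57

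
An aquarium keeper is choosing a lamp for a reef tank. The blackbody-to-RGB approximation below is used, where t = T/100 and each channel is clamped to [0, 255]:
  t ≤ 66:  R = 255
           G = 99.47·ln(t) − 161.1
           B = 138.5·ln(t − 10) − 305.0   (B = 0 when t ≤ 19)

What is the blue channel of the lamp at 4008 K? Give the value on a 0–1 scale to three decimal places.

0.653

t = 4008/100 = 40.08; the t ≤ 66 branch applies.
B = 138.5·ln(40.08 − 10) − 305.0 = 138.5·ln 30.08 − 305.0 = 138.5·3.4039 − 305.0 = 166.435.
On a 0–1 scale: 166.435/255 = 0.6527 → 0.653.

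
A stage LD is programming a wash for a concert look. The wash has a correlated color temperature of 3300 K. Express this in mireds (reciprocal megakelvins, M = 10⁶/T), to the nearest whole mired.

303 mireds

M = 10⁶ / 3300 = 303.030 → 303 mireds.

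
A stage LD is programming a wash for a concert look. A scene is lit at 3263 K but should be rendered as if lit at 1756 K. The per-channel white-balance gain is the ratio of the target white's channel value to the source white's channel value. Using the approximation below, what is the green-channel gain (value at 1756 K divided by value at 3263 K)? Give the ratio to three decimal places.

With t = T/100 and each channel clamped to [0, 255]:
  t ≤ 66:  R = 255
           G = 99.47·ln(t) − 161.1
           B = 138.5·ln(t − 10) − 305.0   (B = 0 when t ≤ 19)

At 3263 K (t = 32.63):
  G = 99.47·ln 32.63 − 161.1 = 99.47·3.4852 − 161.1 = 185.576.
At 1756 K (t = 17.56):
  G = 99.47·ln 17.56 − 161.1 = 99.47·2.8656 − 161.1 = 123.944.
Gain = 123.944 / 185.576 = 0.6679 → 0.668.

0.668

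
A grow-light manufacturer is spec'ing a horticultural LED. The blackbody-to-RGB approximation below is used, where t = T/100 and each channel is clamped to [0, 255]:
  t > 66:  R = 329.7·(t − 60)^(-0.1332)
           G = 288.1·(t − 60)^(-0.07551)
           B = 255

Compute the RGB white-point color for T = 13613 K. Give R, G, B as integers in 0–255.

t = 13613/100 = 136.13; the t > 66 branch applies.
R = 329.7·(136.13 − 60)^(-0.1332) = 329.7·76.13^(-0.1332) = 329.7·0.56153 = 185.138.
G = 288.1·(136.13 − 60)^(-0.07551) = 288.1·76.13^(-0.07551) = 288.1·0.72098 = 207.715.
B = 255 by definition for t > 66.
Rounded: (185, 208, 255).

R=185, G=208, B=255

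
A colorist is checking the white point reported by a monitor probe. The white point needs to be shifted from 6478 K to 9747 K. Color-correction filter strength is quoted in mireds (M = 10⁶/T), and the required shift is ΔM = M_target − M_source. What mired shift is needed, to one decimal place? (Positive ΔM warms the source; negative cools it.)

-51.8 mireds

M_source = 10⁶/6478 = 154.369; M_target = 10⁶/9747 = 102.596.
ΔM = 102.596 − 154.369 = -51.773 → -51.8 mireds, a cooling shift.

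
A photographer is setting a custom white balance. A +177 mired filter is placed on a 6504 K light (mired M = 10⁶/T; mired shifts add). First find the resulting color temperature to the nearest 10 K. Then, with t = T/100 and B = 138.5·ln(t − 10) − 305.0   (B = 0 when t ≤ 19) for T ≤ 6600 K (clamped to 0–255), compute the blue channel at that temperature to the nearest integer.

M_in = 10⁶/6504 = 153.75; M_out = 153.75 + (+177) = 330.75.
T_out = 10⁶/330.75 = 3023.4 K → 3020 K; t = 30.2.
B = 138.5·ln(30.2 − 10) − 305.0 = 138.5·ln 20.2 − 305.0 = 138.5·3.0057 − 305.0 = 111.287.
Rounded: 111.

111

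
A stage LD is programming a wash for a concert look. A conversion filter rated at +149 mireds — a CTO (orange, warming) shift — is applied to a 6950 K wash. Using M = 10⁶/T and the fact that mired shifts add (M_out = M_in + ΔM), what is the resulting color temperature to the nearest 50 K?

M_in = 10⁶/6950 = 143.88 mireds.
M_out = 143.88 + (+149) = 292.88 mireds.
T_out = 10⁶/292.88 = 3414.3 K → 3400 K.

3400 K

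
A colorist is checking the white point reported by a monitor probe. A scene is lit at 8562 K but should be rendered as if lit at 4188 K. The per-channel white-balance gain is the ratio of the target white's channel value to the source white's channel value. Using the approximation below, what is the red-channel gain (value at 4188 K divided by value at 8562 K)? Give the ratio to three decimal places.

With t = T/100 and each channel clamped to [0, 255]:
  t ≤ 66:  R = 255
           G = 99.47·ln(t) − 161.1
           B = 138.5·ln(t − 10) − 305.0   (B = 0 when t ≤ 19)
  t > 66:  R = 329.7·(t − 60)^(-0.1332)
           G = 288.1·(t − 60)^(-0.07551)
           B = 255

1.191

At 8562 K (t = 85.62):
  R = 329.7·(85.62 − 60)^(-0.1332) = 329.7·25.62^(-0.1332) = 329.7·0.64920 = 214.041.
At 4188 K (t = 41.88):
  R = 255 by definition for t ≤ 66.
Gain = 255.000 / 214.041 = 1.1914 → 1.191.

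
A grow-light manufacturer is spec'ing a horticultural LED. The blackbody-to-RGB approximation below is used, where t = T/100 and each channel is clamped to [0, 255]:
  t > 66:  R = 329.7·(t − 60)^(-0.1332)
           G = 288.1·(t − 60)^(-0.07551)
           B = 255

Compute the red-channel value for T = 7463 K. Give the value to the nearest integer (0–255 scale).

231

t = 7463/100 = 74.63; the t > 66 branch applies.
R = 329.7·(74.63 − 60)^(-0.1332) = 329.7·14.63^(-0.1332) = 329.7·0.69950 = 230.626.
Rounded: 231.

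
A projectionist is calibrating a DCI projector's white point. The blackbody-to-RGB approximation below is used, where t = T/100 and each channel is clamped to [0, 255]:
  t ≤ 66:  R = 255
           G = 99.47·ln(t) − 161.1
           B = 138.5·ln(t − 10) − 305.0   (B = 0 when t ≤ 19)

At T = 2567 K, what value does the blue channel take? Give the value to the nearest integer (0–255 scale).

t = 2567/100 = 25.67; the t ≤ 66 branch applies.
B = 138.5·ln(25.67 − 10) − 305.0 = 138.5·ln 15.67 − 305.0 = 138.5·2.7517 − 305.0 = 76.117.
Rounded: 76.

76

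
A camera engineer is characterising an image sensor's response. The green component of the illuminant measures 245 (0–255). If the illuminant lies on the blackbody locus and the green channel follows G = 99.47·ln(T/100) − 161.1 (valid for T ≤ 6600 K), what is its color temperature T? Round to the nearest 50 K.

5950 K

ln t = (245 + 161.1) / 99.47 = 4.0826.
t = e^4.0826 = 59.302.
T = 100·t = 5930 K → 5950 K to the nearest 50 K.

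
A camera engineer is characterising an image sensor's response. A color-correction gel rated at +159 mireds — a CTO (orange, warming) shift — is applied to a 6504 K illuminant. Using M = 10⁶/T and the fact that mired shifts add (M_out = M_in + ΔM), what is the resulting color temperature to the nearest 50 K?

M_in = 10⁶/6504 = 153.75 mireds.
M_out = 153.75 + (+159) = 312.75 mireds.
T_out = 10⁶/312.75 = 3197.4 K → 3200 K.

3200 K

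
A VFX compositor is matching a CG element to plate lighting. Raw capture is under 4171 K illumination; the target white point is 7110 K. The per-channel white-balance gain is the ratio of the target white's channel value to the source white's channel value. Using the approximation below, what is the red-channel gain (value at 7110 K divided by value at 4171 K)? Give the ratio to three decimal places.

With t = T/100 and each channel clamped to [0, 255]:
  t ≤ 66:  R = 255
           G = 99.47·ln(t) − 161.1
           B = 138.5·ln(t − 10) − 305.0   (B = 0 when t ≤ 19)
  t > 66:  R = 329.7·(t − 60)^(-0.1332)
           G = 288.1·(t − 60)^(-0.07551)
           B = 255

0.938

At 4171 K (t = 41.71):
  R = 255 by definition for t ≤ 66.
At 7110 K (t = 71.1):
  R = 329.7·(71.1 − 60)^(-0.1332) = 329.7·11.1^(-0.1332) = 329.7·0.72571 = 239.267.
Gain = 239.267 / 255.000 = 0.9383 → 0.938.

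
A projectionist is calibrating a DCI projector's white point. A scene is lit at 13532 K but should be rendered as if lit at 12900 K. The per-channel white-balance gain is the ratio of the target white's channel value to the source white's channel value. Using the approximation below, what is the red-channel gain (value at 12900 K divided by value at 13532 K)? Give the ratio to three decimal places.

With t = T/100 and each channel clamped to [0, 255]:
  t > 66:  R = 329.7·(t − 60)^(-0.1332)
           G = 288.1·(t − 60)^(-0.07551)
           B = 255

At 13532 K (t = 135.32):
  R = 329.7·(135.32 − 60)^(-0.1332) = 329.7·75.32^(-0.1332) = 329.7·0.56234 = 185.402.
At 12900 K (t = 129):
  R = 329.7·(129 − 60)^(-0.1332) = 329.7·69^(-0.1332) = 329.7·0.56894 = 187.579.
Gain = 187.579 / 185.402 = 1.0117 → 1.012.

1.012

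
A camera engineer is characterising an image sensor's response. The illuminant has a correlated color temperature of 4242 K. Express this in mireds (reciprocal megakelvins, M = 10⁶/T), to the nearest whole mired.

M = 10⁶ / 4242 = 235.738 → 236 mireds.

236 mireds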